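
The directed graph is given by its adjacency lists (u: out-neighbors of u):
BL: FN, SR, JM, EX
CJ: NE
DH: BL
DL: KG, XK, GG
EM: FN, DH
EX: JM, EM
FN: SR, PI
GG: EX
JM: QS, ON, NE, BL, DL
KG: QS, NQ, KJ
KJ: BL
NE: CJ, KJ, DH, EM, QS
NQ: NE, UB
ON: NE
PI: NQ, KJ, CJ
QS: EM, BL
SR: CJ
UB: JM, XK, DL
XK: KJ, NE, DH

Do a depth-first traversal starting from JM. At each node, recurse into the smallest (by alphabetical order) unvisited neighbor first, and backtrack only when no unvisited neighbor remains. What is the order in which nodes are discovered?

JM, BL, EX, EM, DH, FN, PI, CJ, NE, KJ, QS, NQ, UB, DL, GG, KG, XK, SR, ON

Visit JM
JM → BL
BL → EX
EX → EM
EM → DH
EM → FN
FN → PI
PI → CJ
CJ → NE
NE → KJ
NE → QS
PI → NQ
NQ → UB
UB → DL
DL → GG
DL → KG
DL → XK
FN → SR
JM → ON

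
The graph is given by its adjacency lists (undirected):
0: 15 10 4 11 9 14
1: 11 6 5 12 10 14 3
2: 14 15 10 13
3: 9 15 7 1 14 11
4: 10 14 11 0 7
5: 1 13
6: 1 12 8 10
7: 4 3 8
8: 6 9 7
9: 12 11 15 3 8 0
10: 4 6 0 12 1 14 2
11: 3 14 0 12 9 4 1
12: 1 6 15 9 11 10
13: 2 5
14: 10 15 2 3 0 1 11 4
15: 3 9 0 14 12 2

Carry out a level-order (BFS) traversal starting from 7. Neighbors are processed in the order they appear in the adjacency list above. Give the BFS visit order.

Visit 7; enqueue 4, 3, 8 → queue [4, 3, 8]
Visit 4; enqueue 10, 14, 11, 0 → queue [3, 8, 10, 14, 11, 0]
Visit 3; enqueue 9, 15, 1 → queue [8, 10, 14, 11, 0, 9, 15, 1]
Visit 8; enqueue 6 → queue [10, 14, 11, 0, 9, 15, 1, 6]
Visit 10; enqueue 12, 2 → queue [14, 11, 0, 9, 15, 1, 6, 12, 2]
Visit 14 → queue [11, 0, 9, 15, 1, 6, 12, 2]
Visit 11 → queue [0, 9, 15, 1, 6, 12, 2]
Visit 0 → queue [9, 15, 1, 6, 12, 2]
Visit 9 → queue [15, 1, 6, 12, 2]
Visit 15 → queue [1, 6, 12, 2]
Visit 1; enqueue 5 → queue [6, 12, 2, 5]
Visit 6 → queue [12, 2, 5]
Visit 12 → queue [2, 5]
Visit 2; enqueue 13 → queue [5, 13]
Visit 5 → queue [13]
Visit 13 → queue []

7 -> 4 -> 3 -> 8 -> 10 -> 14 -> 11 -> 0 -> 9 -> 15 -> 1 -> 6 -> 12 -> 2 -> 5 -> 13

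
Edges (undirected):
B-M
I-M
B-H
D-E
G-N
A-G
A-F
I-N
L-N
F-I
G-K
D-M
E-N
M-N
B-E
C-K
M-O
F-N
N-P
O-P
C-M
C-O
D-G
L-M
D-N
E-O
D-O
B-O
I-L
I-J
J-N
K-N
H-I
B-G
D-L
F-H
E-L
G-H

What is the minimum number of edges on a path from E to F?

Level 0: E
Level 1: B, D, L, N, O
Level 2: C, F, G, H, I, J, K, M, P
Level 3: A
F first appears at level 2.

2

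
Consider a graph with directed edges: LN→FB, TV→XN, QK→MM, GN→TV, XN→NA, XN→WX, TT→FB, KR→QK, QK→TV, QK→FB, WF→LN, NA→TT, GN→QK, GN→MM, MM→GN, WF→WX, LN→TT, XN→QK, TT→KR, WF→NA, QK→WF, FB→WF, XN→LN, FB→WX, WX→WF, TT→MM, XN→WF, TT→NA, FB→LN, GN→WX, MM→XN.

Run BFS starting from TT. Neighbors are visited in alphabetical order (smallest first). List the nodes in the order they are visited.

TT, FB, KR, MM, NA, LN, WF, WX, QK, GN, XN, TV

Visit TT; enqueue FB, KR, MM, NA → queue [FB, KR, MM, NA]
Visit FB; enqueue LN, WF, WX → queue [KR, MM, NA, LN, WF, WX]
Visit KR; enqueue QK → queue [MM, NA, LN, WF, WX, QK]
Visit MM; enqueue GN, XN → queue [NA, LN, WF, WX, QK, GN, XN]
Visit NA → queue [LN, WF, WX, QK, GN, XN]
Visit LN → queue [WF, WX, QK, GN, XN]
Visit WF → queue [WX, QK, GN, XN]
Visit WX → queue [QK, GN, XN]
Visit QK; enqueue TV → queue [GN, XN, TV]
Visit GN → queue [XN, TV]
Visit XN → queue [TV]
Visit TV → queue []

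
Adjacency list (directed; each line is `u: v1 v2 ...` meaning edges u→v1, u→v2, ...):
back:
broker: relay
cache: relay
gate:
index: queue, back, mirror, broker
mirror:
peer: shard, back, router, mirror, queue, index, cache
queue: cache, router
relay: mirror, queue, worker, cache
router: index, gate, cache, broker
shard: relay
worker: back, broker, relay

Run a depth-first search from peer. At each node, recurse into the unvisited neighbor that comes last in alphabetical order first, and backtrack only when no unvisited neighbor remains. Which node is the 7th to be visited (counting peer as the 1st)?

Visit peer
peer → shard
shard → relay
relay → worker
worker → broker
worker → back
relay → queue
queue → router
router → index
index → mirror
router → gate
router → cache

Visit order: peer, shard, relay, worker, broker, back, queue, router, index, mirror, gate, cache

queue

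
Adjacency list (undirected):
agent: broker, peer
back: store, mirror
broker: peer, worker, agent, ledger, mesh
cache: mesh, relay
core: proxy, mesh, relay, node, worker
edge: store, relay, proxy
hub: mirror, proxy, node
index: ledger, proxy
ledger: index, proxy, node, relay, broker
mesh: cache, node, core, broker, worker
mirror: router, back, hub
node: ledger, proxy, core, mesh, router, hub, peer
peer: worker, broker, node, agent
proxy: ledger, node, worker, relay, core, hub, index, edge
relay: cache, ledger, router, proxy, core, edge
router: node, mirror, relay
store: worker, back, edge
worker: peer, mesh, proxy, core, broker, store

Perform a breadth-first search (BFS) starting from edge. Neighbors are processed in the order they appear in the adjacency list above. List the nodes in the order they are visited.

Visit edge; enqueue store, relay, proxy → queue [store, relay, proxy]
Visit store; enqueue worker, back → queue [relay, proxy, worker, back]
Visit relay; enqueue cache, ledger, router, core → queue [proxy, worker, back, cache, ledger, router, core]
Visit proxy; enqueue node, hub, index → queue [worker, back, cache, ledger, router, core, node, hub, index]
Visit worker; enqueue peer, mesh, broker → queue [back, cache, ledger, router, core, node, hub, index, peer, mesh, broker]
Visit back; enqueue mirror → queue [cache, ledger, router, core, node, hub, index, peer, mesh, broker, mirror]
Visit cache → queue [ledger, router, core, node, hub, index, peer, mesh, broker, mirror]
Visit ledger → queue [router, core, node, hub, index, peer, mesh, broker, mirror]
Visit router → queue [core, node, hub, index, peer, mesh, broker, mirror]
Visit core → queue [node, hub, index, peer, mesh, broker, mirror]
Visit node → queue [hub, index, peer, mesh, broker, mirror]
Visit hub → queue [index, peer, mesh, broker, mirror]
Visit index → queue [peer, mesh, broker, mirror]
Visit peer; enqueue agent → queue [mesh, broker, mirror, agent]
Visit mesh → queue [broker, mirror, agent]
Visit broker → queue [mirror, agent]
Visit mirror → queue [agent]
Visit agent → queue []

edge, store, relay, proxy, worker, back, cache, ledger, router, core, node, hub, index, peer, mesh, broker, mirror, agent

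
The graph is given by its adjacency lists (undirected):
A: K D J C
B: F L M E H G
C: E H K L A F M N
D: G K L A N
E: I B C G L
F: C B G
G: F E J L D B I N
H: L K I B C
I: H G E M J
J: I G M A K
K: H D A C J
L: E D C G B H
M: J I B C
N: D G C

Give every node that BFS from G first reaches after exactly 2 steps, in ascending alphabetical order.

A, C, H, K, M

Level 0: G
Level 1: B, D, E, F, I, J, L, N
Level 2: A, C, H, K, M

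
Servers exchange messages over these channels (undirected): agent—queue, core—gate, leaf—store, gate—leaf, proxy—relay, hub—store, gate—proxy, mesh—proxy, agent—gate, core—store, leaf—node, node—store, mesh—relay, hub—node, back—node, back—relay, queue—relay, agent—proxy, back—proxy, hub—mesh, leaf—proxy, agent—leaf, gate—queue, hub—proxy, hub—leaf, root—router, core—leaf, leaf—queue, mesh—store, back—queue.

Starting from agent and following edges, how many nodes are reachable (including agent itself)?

BFS from agent visits: agent, gate, leaf, proxy, queue, core, hub, node, store, back, mesh, relay
Reachable nodes: 12 of 14 total.

12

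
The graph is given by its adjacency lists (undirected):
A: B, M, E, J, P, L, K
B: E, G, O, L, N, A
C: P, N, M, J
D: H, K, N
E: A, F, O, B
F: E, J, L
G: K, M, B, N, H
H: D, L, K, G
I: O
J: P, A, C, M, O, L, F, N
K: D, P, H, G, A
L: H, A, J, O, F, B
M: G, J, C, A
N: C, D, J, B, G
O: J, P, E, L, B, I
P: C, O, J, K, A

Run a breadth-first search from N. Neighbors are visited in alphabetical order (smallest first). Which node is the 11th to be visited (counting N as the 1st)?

Visit N; enqueue B, C, D, G, J → queue [B, C, D, G, J]
Visit B; enqueue A, E, L, O → queue [C, D, G, J, A, E, L, O]
Visit C; enqueue M, P → queue [D, G, J, A, E, L, O, M, P]
Visit D; enqueue H, K → queue [G, J, A, E, L, O, M, P, H, K]
Visit G → queue [J, A, E, L, O, M, P, H, K]
Visit J; enqueue F → queue [A, E, L, O, M, P, H, K, F]
Visit A → queue [E, L, O, M, P, H, K, F]
Visit E → queue [L, O, M, P, H, K, F]
Visit L → queue [O, M, P, H, K, F]
Visit O; enqueue I → queue [M, P, H, K, F, I]
Visit M → queue [P, H, K, F, I]
Visit P → queue [H, K, F, I]
Visit H → queue [K, F, I]
Visit K → queue [F, I]
Visit F → queue [I]
Visit I → queue []

Visit order: N, B, C, D, G, J, A, E, L, O, M, P, H, K, F, I

M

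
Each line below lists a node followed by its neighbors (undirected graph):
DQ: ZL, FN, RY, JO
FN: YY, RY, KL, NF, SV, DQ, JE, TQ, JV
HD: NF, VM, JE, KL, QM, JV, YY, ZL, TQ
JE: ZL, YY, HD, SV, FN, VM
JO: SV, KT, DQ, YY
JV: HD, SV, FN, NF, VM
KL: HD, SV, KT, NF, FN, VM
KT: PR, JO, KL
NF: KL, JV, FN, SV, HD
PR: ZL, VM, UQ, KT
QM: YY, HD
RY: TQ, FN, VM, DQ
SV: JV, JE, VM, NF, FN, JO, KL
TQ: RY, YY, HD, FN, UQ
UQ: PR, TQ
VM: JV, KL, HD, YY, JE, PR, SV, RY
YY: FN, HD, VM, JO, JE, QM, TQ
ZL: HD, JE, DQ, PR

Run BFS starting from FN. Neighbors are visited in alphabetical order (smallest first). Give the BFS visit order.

Visit FN; enqueue DQ, JE, JV, KL, NF, RY, SV, TQ, YY → queue [DQ, JE, JV, KL, NF, RY, SV, TQ, YY]
Visit DQ; enqueue JO, ZL → queue [JE, JV, KL, NF, RY, SV, TQ, YY, JO, ZL]
Visit JE; enqueue HD, VM → queue [JV, KL, NF, RY, SV, TQ, YY, JO, ZL, HD, VM]
Visit JV → queue [KL, NF, RY, SV, TQ, YY, JO, ZL, HD, VM]
Visit KL; enqueue KT → queue [NF, RY, SV, TQ, YY, JO, ZL, HD, VM, KT]
Visit NF → queue [RY, SV, TQ, YY, JO, ZL, HD, VM, KT]
Visit RY → queue [SV, TQ, YY, JO, ZL, HD, VM, KT]
Visit SV → queue [TQ, YY, JO, ZL, HD, VM, KT]
Visit TQ; enqueue UQ → queue [YY, JO, ZL, HD, VM, KT, UQ]
Visit YY; enqueue QM → queue [JO, ZL, HD, VM, KT, UQ, QM]
Visit JO → queue [ZL, HD, VM, KT, UQ, QM]
Visit ZL; enqueue PR → queue [HD, VM, KT, UQ, QM, PR]
Visit HD → queue [VM, KT, UQ, QM, PR]
Visit VM → queue [KT, UQ, QM, PR]
Visit KT → queue [UQ, QM, PR]
Visit UQ → queue [QM, PR]
Visit QM → queue [PR]
Visit PR → queue []

FN -> DQ -> JE -> JV -> KL -> NF -> RY -> SV -> TQ -> YY -> JO -> ZL -> HD -> VM -> KT -> UQ -> QM -> PR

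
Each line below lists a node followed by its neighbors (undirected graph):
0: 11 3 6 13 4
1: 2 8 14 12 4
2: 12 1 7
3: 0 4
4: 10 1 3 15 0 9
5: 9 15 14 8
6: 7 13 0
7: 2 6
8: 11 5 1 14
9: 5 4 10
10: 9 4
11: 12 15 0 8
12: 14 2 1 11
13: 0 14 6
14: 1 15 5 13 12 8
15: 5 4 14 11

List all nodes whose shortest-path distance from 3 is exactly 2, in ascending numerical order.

Level 0: 3
Level 1: 0, 4
Level 2: 1, 6, 9, 10, 11, 13, 15
Level 3: 2, 5, 7, 8, 12, 14

1, 6, 9, 10, 11, 13, 15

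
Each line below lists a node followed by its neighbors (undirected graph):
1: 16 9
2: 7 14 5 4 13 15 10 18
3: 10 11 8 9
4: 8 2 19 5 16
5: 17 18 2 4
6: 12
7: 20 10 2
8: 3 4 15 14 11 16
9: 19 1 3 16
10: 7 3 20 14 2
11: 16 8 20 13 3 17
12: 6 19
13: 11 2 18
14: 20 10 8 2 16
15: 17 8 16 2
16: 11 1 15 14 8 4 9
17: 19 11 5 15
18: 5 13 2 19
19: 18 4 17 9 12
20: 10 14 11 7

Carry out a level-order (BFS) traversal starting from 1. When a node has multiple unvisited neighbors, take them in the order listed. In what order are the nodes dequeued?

1 -> 16 -> 9 -> 11 -> 15 -> 14 -> 8 -> 4 -> 19 -> 3 -> 20 -> 13 -> 17 -> 2 -> 10 -> 5 -> 18 -> 12 -> 7 -> 6

Visit 1; enqueue 16, 9 → queue [16, 9]
Visit 16; enqueue 11, 15, 14, 8, 4 → queue [9, 11, 15, 14, 8, 4]
Visit 9; enqueue 19, 3 → queue [11, 15, 14, 8, 4, 19, 3]
Visit 11; enqueue 20, 13, 17 → queue [15, 14, 8, 4, 19, 3, 20, 13, 17]
Visit 15; enqueue 2 → queue [14, 8, 4, 19, 3, 20, 13, 17, 2]
Visit 14; enqueue 10 → queue [8, 4, 19, 3, 20, 13, 17, 2, 10]
Visit 8 → queue [4, 19, 3, 20, 13, 17, 2, 10]
Visit 4; enqueue 5 → queue [19, 3, 20, 13, 17, 2, 10, 5]
Visit 19; enqueue 18, 12 → queue [3, 20, 13, 17, 2, 10, 5, 18, 12]
Visit 3 → queue [20, 13, 17, 2, 10, 5, 18, 12]
Visit 20; enqueue 7 → queue [13, 17, 2, 10, 5, 18, 12, 7]
Visit 13 → queue [17, 2, 10, 5, 18, 12, 7]
Visit 17 → queue [2, 10, 5, 18, 12, 7]
Visit 2 → queue [10, 5, 18, 12, 7]
Visit 10 → queue [5, 18, 12, 7]
Visit 5 → queue [18, 12, 7]
Visit 18 → queue [12, 7]
Visit 12; enqueue 6 → queue [7, 6]
Visit 7 → queue [6]
Visit 6 → queue []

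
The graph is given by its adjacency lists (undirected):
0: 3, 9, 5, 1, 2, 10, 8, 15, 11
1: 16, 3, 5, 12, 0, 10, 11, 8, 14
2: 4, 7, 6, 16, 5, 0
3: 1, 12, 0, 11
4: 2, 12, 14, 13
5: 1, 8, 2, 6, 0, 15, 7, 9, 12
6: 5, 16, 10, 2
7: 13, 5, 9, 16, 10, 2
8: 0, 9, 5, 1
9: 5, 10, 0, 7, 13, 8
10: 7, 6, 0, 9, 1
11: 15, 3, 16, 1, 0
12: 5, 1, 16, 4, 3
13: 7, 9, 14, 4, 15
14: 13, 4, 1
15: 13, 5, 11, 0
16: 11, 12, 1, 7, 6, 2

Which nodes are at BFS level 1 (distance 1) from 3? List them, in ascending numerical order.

0, 1, 11, 12

Level 0: 3
Level 1: 0, 1, 11, 12
Level 2: 2, 4, 5, 8, 9, 10, 14, 15, 16
Level 3: 6, 7, 13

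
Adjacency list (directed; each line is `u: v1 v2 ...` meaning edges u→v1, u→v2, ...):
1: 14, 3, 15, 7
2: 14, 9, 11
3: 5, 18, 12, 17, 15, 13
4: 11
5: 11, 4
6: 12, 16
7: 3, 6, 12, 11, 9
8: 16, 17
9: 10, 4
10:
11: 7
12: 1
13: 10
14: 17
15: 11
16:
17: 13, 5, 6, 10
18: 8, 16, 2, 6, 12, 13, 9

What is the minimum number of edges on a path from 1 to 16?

3

Level 0: 1
Level 1: 3, 7, 14, 15
Level 2: 5, 6, 9, 11, 12, 13, 17, 18
Level 3: 2, 4, 8, 10, 16
16 first appears at level 3.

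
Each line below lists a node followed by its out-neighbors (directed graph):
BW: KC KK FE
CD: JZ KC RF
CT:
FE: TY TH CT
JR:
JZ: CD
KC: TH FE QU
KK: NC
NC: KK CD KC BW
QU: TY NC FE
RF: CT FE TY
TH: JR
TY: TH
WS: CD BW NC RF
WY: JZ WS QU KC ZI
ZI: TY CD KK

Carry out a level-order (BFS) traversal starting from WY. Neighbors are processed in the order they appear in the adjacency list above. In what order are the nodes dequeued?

WY JZ WS QU KC ZI CD BW NC RF TY FE TH KK CT JR

Visit WY; enqueue JZ, WS, QU, KC, ZI → queue [JZ, WS, QU, KC, ZI]
Visit JZ; enqueue CD → queue [WS, QU, KC, ZI, CD]
Visit WS; enqueue BW, NC, RF → queue [QU, KC, ZI, CD, BW, NC, RF]
Visit QU; enqueue TY, FE → queue [KC, ZI, CD, BW, NC, RF, TY, FE]
Visit KC; enqueue TH → queue [ZI, CD, BW, NC, RF, TY, FE, TH]
Visit ZI; enqueue KK → queue [CD, BW, NC, RF, TY, FE, TH, KK]
Visit CD → queue [BW, NC, RF, TY, FE, TH, KK]
Visit BW → queue [NC, RF, TY, FE, TH, KK]
Visit NC → queue [RF, TY, FE, TH, KK]
Visit RF; enqueue CT → queue [TY, FE, TH, KK, CT]
Visit TY → queue [FE, TH, KK, CT]
Visit FE → queue [TH, KK, CT]
Visit TH; enqueue JR → queue [KK, CT, JR]
Visit KK → queue [CT, JR]
Visit CT → queue [JR]
Visit JR → queue []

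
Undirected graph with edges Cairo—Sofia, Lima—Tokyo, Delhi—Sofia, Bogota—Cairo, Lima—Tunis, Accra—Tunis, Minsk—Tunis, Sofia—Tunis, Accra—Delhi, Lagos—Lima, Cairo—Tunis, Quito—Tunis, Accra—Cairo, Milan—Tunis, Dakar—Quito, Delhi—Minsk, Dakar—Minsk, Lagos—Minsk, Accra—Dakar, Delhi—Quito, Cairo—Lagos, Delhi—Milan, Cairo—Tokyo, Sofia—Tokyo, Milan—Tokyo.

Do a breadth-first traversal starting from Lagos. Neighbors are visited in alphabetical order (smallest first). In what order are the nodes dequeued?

Lagos, Cairo, Lima, Minsk, Accra, Bogota, Sofia, Tokyo, Tunis, Dakar, Delhi, Milan, Quito

Visit Lagos; enqueue Cairo, Lima, Minsk → queue [Cairo, Lima, Minsk]
Visit Cairo; enqueue Accra, Bogota, Sofia, Tokyo, Tunis → queue [Lima, Minsk, Accra, Bogota, Sofia, Tokyo, Tunis]
Visit Lima → queue [Minsk, Accra, Bogota, Sofia, Tokyo, Tunis]
Visit Minsk; enqueue Dakar, Delhi → queue [Accra, Bogota, Sofia, Tokyo, Tunis, Dakar, Delhi]
Visit Accra → queue [Bogota, Sofia, Tokyo, Tunis, Dakar, Delhi]
Visit Bogota → queue [Sofia, Tokyo, Tunis, Dakar, Delhi]
Visit Sofia → queue [Tokyo, Tunis, Dakar, Delhi]
Visit Tokyo; enqueue Milan → queue [Tunis, Dakar, Delhi, Milan]
Visit Tunis; enqueue Quito → queue [Dakar, Delhi, Milan, Quito]
Visit Dakar → queue [Delhi, Milan, Quito]
Visit Delhi → queue [Milan, Quito]
Visit Milan → queue [Quito]
Visit Quito → queue []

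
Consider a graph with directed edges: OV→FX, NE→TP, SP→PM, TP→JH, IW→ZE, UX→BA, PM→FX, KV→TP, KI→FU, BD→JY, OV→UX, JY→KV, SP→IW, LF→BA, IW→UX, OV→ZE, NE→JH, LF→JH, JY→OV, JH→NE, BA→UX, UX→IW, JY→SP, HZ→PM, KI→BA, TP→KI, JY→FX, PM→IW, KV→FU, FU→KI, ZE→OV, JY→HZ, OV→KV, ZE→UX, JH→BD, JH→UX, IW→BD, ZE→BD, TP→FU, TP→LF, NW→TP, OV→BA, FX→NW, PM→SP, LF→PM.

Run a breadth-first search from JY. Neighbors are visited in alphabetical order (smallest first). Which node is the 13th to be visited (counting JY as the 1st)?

Visit JY; enqueue FX, HZ, KV, OV, SP → queue [FX, HZ, KV, OV, SP]
Visit FX; enqueue NW → queue [HZ, KV, OV, SP, NW]
Visit HZ; enqueue PM → queue [KV, OV, SP, NW, PM]
Visit KV; enqueue FU, TP → queue [OV, SP, NW, PM, FU, TP]
Visit OV; enqueue BA, UX, ZE → queue [SP, NW, PM, FU, TP, BA, UX, ZE]
Visit SP; enqueue IW → queue [NW, PM, FU, TP, BA, UX, ZE, IW]
Visit NW → queue [PM, FU, TP, BA, UX, ZE, IW]
Visit PM → queue [FU, TP, BA, UX, ZE, IW]
Visit FU; enqueue KI → queue [TP, BA, UX, ZE, IW, KI]
Visit TP; enqueue JH, LF → queue [BA, UX, ZE, IW, KI, JH, LF]
Visit BA → queue [UX, ZE, IW, KI, JH, LF]
Visit UX → queue [ZE, IW, KI, JH, LF]
Visit ZE; enqueue BD → queue [IW, KI, JH, LF, BD]
Visit IW → queue [KI, JH, LF, BD]
Visit KI → queue [JH, LF, BD]
Visit JH; enqueue NE → queue [LF, BD, NE]
Visit LF → queue [BD, NE]
Visit BD → queue [NE]
Visit NE → queue []

Visit order: JY, FX, HZ, KV, OV, SP, NW, PM, FU, TP, BA, UX, ZE, IW, KI, JH, LF, BD, NE

ZE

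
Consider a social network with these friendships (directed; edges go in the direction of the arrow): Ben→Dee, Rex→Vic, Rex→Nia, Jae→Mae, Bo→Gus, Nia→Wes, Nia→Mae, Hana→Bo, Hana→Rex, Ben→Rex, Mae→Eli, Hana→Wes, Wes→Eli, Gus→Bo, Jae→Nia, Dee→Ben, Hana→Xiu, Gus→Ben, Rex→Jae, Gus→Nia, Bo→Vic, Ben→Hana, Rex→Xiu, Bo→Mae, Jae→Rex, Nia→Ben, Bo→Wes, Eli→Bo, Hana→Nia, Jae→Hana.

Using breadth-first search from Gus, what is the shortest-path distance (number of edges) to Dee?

2

Level 0: Gus
Level 1: Ben, Bo, Nia
Level 2: Dee, Hana, Mae, Rex, Vic, Wes
Level 3: Eli, Jae, Xiu
Dee first appears at level 2.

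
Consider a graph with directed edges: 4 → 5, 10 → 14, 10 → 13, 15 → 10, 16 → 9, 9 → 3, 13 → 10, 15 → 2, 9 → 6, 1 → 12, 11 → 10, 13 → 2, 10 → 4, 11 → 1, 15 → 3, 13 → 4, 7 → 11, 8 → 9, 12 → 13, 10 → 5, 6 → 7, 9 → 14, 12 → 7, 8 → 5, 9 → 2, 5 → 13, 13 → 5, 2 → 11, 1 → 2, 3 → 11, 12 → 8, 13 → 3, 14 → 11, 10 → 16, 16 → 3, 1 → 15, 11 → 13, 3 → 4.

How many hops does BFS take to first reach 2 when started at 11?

Level 0: 11
Level 1: 1, 10, 13
Level 2: 2, 3, 4, 5, 12, 14, 15, 16
Level 3: 7, 8, 9
Level 4: 6
2 first appears at level 2.

2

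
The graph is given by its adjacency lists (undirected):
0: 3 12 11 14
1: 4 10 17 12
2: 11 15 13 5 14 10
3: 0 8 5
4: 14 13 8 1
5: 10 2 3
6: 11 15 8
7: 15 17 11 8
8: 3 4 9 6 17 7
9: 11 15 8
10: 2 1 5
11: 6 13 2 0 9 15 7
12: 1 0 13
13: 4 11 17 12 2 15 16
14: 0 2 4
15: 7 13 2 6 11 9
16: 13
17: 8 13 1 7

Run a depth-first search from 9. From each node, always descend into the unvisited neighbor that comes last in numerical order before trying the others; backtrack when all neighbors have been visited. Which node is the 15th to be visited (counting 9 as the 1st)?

3

Visit 9
9 → 15
15 → 13
13 → 17
17 → 8
8 → 7
7 → 11
11 → 6
11 → 2
2 → 14
14 → 4
4 → 1
1 → 12
12 → 0
0 → 3
3 → 5
5 → 10
13 → 16

Visit order: 9, 15, 13, 17, 8, 7, 11, 6, 2, 14, 4, 1, 12, 0, 3, 5, 10, 16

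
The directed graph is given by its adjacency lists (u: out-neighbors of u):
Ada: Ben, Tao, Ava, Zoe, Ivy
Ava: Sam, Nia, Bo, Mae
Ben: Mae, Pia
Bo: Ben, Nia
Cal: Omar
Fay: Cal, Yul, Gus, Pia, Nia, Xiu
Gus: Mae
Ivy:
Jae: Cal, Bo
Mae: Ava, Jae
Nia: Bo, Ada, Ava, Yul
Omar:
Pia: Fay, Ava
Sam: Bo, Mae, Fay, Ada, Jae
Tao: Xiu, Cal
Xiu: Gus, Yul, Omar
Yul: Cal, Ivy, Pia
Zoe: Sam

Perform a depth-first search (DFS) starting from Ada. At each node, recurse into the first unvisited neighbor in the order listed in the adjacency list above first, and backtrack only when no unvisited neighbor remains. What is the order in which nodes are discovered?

Ada → Ben → Mae → Ava → Sam → Bo → Nia → Yul → Cal → Omar → Ivy → Pia → Fay → Gus → Xiu → Jae → Tao → Zoe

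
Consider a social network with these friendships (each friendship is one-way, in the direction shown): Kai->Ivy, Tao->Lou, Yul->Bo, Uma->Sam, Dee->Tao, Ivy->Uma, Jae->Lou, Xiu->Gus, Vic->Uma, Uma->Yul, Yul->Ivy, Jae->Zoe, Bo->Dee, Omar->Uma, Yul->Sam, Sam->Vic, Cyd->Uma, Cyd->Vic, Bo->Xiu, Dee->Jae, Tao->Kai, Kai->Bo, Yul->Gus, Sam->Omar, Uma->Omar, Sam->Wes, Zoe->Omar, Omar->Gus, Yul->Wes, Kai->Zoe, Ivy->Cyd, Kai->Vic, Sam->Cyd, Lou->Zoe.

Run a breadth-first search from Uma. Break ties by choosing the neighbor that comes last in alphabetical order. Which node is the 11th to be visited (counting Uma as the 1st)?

Visit Uma; enqueue Yul, Sam, Omar → queue [Yul, Sam, Omar]
Visit Yul; enqueue Wes, Ivy, Gus, Bo → queue [Sam, Omar, Wes, Ivy, Gus, Bo]
Visit Sam; enqueue Vic, Cyd → queue [Omar, Wes, Ivy, Gus, Bo, Vic, Cyd]
Visit Omar → queue [Wes, Ivy, Gus, Bo, Vic, Cyd]
Visit Wes → queue [Ivy, Gus, Bo, Vic, Cyd]
Visit Ivy → queue [Gus, Bo, Vic, Cyd]
Visit Gus → queue [Bo, Vic, Cyd]
Visit Bo; enqueue Xiu, Dee → queue [Vic, Cyd, Xiu, Dee]
Visit Vic → queue [Cyd, Xiu, Dee]
Visit Cyd → queue [Xiu, Dee]
Visit Xiu → queue [Dee]
Visit Dee; enqueue Tao, Jae → queue [Tao, Jae]
Visit Tao; enqueue Lou, Kai → queue [Jae, Lou, Kai]
Visit Jae; enqueue Zoe → queue [Lou, Kai, Zoe]
Visit Lou → queue [Kai, Zoe]
Visit Kai → queue [Zoe]
Visit Zoe → queue []

Visit order: Uma, Yul, Sam, Omar, Wes, Ivy, Gus, Bo, Vic, Cyd, Xiu, Dee, Tao, Jae, Lou, Kai, Zoe

Xiu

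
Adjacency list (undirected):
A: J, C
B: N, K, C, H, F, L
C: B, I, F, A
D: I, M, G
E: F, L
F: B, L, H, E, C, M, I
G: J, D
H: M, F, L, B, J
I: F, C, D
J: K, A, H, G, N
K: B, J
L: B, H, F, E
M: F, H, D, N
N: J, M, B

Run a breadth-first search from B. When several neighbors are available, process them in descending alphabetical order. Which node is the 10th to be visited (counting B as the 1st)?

Visit B; enqueue N, L, K, H, F, C → queue [N, L, K, H, F, C]
Visit N; enqueue M, J → queue [L, K, H, F, C, M, J]
Visit L; enqueue E → queue [K, H, F, C, M, J, E]
Visit K → queue [H, F, C, M, J, E]
Visit H → queue [F, C, M, J, E]
Visit F; enqueue I → queue [C, M, J, E, I]
Visit C; enqueue A → queue [M, J, E, I, A]
Visit M; enqueue D → queue [J, E, I, A, D]
Visit J; enqueue G → queue [E, I, A, D, G]
Visit E → queue [I, A, D, G]
Visit I → queue [A, D, G]
Visit A → queue [D, G]
Visit D → queue [G]
Visit G → queue []

Visit order: B, N, L, K, H, F, C, M, J, E, I, A, D, G

E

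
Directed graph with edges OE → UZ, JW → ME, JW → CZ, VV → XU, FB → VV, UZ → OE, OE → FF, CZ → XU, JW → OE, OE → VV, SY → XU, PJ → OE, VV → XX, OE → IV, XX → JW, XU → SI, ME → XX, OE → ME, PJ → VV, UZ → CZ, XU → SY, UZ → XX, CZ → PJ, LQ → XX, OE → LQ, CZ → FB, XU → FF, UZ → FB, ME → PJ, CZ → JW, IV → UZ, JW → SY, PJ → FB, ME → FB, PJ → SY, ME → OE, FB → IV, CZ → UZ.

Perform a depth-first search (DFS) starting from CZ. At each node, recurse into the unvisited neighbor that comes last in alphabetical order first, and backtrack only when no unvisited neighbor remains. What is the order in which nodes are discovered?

CZ, XU, SY, SI, FF, UZ, XX, JW, OE, VV, ME, PJ, FB, IV, LQ

Visit CZ
CZ → XU
XU → SY
XU → SI
XU → FF
CZ → UZ
UZ → XX
XX → JW
JW → OE
OE → VV
OE → ME
ME → PJ
PJ → FB
FB → IV
OE → LQ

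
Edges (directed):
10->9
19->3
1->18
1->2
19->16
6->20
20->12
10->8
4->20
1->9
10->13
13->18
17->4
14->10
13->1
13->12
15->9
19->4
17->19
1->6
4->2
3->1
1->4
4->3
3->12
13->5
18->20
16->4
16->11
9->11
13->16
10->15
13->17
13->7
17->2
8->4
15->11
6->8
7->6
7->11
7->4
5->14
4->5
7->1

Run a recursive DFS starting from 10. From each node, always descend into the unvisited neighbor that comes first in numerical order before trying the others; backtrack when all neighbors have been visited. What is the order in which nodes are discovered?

Visit 10
10 → 8
8 → 4
4 → 2
4 → 3
3 → 1
1 → 6
6 → 20
20 → 12
1 → 9
9 → 11
1 → 18
4 → 5
5 → 14
10 → 13
13 → 7
13 → 16
13 → 17
17 → 19
10 → 15

10 → 8 → 4 → 2 → 3 → 1 → 6 → 20 → 12 → 9 → 11 → 18 → 5 → 14 → 13 → 7 → 16 → 17 → 19 → 15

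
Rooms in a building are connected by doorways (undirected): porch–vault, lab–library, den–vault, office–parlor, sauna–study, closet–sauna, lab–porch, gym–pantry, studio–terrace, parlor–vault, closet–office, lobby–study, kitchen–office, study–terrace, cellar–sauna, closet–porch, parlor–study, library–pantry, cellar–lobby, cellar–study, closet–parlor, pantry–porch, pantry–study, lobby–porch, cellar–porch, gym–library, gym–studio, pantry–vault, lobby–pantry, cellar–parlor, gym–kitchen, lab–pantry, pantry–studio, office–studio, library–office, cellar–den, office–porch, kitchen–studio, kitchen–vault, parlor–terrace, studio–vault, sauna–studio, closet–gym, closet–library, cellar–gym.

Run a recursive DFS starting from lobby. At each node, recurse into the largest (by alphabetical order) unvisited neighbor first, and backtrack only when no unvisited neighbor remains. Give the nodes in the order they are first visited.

lobby study terrace studio vault porch pantry library office parlor closet sauna cellar gym kitchen den lab

Visit lobby
lobby → study
study → terrace
terrace → studio
studio → vault
vault → porch
porch → pantry
pantry → library
library → office
office → parlor
parlor → closet
closet → sauna
sauna → cellar
cellar → gym
gym → kitchen
cellar → den
library → lab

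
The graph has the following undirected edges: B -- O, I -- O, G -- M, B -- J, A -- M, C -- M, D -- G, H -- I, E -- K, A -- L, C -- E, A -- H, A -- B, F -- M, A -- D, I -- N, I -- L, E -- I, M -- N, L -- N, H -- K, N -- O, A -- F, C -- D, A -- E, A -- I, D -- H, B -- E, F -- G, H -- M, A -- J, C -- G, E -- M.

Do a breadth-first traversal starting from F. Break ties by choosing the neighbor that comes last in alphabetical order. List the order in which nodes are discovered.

Visit F; enqueue M, G, A → queue [M, G, A]
Visit M; enqueue N, H, E, C → queue [G, A, N, H, E, C]
Visit G; enqueue D → queue [A, N, H, E, C, D]
Visit A; enqueue L, J, I, B → queue [N, H, E, C, D, L, J, I, B]
Visit N; enqueue O → queue [H, E, C, D, L, J, I, B, O]
Visit H; enqueue K → queue [E, C, D, L, J, I, B, O, K]
Visit E → queue [C, D, L, J, I, B, O, K]
Visit C → queue [D, L, J, I, B, O, K]
Visit D → queue [L, J, I, B, O, K]
Visit L → queue [J, I, B, O, K]
Visit J → queue [I, B, O, K]
Visit I → queue [B, O, K]
Visit B → queue [O, K]
Visit O → queue [K]
Visit K → queue []

F M G A N H E C D L J I B O K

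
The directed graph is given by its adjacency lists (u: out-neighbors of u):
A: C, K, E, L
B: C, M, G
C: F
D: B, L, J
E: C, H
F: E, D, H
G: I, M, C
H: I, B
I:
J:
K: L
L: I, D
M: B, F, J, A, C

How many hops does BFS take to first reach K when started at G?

Level 0: G
Level 1: C, I, M
Level 2: A, B, F, J
Level 3: D, E, H, K, L
K first appears at level 3.

3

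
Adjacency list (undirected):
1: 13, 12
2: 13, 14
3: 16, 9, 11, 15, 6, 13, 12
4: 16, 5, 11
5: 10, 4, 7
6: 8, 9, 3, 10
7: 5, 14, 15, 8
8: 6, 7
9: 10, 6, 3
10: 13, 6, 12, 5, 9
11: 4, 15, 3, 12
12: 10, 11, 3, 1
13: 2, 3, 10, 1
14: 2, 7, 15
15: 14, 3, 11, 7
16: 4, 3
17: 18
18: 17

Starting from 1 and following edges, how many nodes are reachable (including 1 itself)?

16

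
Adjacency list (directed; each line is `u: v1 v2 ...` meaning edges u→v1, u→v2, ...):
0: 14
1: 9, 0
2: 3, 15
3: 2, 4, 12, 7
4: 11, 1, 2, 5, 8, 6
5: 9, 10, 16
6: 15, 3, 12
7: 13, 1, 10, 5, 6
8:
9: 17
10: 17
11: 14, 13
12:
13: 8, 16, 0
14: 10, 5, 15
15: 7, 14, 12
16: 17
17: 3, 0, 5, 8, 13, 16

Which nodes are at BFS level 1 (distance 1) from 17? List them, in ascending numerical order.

Level 0: 17
Level 1: 0, 3, 5, 8, 13, 16
Level 2: 2, 4, 7, 9, 10, 12, 14
Level 3: 1, 6, 11, 15

0, 3, 5, 8, 13, 16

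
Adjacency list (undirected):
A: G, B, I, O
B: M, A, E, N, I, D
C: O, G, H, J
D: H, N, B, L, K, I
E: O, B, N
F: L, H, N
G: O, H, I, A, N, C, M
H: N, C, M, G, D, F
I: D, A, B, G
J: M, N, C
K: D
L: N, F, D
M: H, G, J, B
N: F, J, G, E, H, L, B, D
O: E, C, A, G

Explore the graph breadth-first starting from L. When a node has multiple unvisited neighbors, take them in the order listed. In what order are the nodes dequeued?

Visit L; enqueue N, F, D → queue [N, F, D]
Visit N; enqueue J, G, E, H, B → queue [F, D, J, G, E, H, B]
Visit F → queue [D, J, G, E, H, B]
Visit D; enqueue K, I → queue [J, G, E, H, B, K, I]
Visit J; enqueue M, C → queue [G, E, H, B, K, I, M, C]
Visit G; enqueue O, A → queue [E, H, B, K, I, M, C, O, A]
Visit E → queue [H, B, K, I, M, C, O, A]
Visit H → queue [B, K, I, M, C, O, A]
Visit B → queue [K, I, M, C, O, A]
Visit K → queue [I, M, C, O, A]
Visit I → queue [M, C, O, A]
Visit M → queue [C, O, A]
Visit C → queue [O, A]
Visit O → queue [A]
Visit A → queue []

L, N, F, D, J, G, E, H, B, K, I, M, C, O, A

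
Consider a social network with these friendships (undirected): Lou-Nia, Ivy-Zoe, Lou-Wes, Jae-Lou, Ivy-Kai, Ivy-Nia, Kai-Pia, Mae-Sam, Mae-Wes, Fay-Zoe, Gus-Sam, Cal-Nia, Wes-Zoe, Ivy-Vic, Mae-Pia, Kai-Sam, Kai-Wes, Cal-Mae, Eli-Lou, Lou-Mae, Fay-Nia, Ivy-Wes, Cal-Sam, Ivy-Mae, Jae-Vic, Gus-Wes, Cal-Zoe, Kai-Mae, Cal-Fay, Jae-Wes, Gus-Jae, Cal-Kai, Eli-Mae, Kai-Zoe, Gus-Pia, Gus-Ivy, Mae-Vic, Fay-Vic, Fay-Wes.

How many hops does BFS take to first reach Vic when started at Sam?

2

Level 0: Sam
Level 1: Cal, Gus, Kai, Mae
Level 2: Eli, Fay, Ivy, Jae, Lou, Nia, Pia, Vic, Wes, Zoe
Vic first appears at level 2.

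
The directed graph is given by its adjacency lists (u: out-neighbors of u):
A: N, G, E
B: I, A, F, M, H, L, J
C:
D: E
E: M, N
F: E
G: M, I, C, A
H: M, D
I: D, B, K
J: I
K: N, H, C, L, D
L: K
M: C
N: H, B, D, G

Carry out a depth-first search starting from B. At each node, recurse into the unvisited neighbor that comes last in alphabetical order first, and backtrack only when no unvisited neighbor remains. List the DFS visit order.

B M C L K N H D E G I A J F

Visit B
B → M
M → C
B → L
L → K
K → N
N → H
H → D
D → E
N → G
G → I
G → A
B → J
B → F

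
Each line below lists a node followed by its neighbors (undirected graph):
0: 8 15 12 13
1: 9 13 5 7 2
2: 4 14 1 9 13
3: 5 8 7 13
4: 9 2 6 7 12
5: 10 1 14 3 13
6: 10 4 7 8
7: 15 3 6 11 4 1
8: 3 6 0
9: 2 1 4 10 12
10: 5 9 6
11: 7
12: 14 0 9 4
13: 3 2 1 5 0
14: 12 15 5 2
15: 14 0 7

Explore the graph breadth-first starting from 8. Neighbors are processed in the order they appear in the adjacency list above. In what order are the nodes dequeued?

8 3 6 0 5 7 13 10 4 15 12 1 14 11 2 9

Visit 8; enqueue 3, 6, 0 → queue [3, 6, 0]
Visit 3; enqueue 5, 7, 13 → queue [6, 0, 5, 7, 13]
Visit 6; enqueue 10, 4 → queue [0, 5, 7, 13, 10, 4]
Visit 0; enqueue 15, 12 → queue [5, 7, 13, 10, 4, 15, 12]
Visit 5; enqueue 1, 14 → queue [7, 13, 10, 4, 15, 12, 1, 14]
Visit 7; enqueue 11 → queue [13, 10, 4, 15, 12, 1, 14, 11]
Visit 13; enqueue 2 → queue [10, 4, 15, 12, 1, 14, 11, 2]
Visit 10; enqueue 9 → queue [4, 15, 12, 1, 14, 11, 2, 9]
Visit 4 → queue [15, 12, 1, 14, 11, 2, 9]
Visit 15 → queue [12, 1, 14, 11, 2, 9]
Visit 12 → queue [1, 14, 11, 2, 9]
Visit 1 → queue [14, 11, 2, 9]
Visit 14 → queue [11, 2, 9]
Visit 11 → queue [2, 9]
Visit 2 → queue [9]
Visit 9 → queue []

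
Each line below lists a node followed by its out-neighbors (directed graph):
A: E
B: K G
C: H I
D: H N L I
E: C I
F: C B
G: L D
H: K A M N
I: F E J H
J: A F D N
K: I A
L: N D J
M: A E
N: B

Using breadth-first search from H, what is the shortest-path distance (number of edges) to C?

3

Level 0: H
Level 1: A, K, M, N
Level 2: B, E, I
Level 3: C, F, G, J
Level 4: D, L
C first appears at level 3.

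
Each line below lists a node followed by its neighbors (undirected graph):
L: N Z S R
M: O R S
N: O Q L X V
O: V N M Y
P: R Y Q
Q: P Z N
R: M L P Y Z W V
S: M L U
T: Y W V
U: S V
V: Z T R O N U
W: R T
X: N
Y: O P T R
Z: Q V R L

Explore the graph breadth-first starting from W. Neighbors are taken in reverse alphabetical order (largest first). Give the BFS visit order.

W T R Y V Z P M L O U N Q S X

Visit W; enqueue T, R → queue [T, R]
Visit T; enqueue Y, V → queue [R, Y, V]
Visit R; enqueue Z, P, M, L → queue [Y, V, Z, P, M, L]
Visit Y; enqueue O → queue [V, Z, P, M, L, O]
Visit V; enqueue U, N → queue [Z, P, M, L, O, U, N]
Visit Z; enqueue Q → queue [P, M, L, O, U, N, Q]
Visit P → queue [M, L, O, U, N, Q]
Visit M; enqueue S → queue [L, O, U, N, Q, S]
Visit L → queue [O, U, N, Q, S]
Visit O → queue [U, N, Q, S]
Visit U → queue [N, Q, S]
Visit N; enqueue X → queue [Q, S, X]
Visit Q → queue [S, X]
Visit S → queue [X]
Visit X → queue []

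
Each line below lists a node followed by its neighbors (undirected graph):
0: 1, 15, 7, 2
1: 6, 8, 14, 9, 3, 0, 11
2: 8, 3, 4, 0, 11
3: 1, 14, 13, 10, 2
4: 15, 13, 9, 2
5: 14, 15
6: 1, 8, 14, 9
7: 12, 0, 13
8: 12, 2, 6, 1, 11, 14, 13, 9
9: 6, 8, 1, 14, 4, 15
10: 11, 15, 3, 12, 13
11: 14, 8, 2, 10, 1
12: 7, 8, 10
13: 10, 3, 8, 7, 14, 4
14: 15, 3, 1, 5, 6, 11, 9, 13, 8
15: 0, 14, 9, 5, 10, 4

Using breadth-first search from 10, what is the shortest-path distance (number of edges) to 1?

2

Level 0: 10
Level 1: 3, 11, 12, 13, 15
Level 2: 0, 1, 2, 4, 5, 7, 8, 9, 14
Level 3: 6
1 first appears at level 2.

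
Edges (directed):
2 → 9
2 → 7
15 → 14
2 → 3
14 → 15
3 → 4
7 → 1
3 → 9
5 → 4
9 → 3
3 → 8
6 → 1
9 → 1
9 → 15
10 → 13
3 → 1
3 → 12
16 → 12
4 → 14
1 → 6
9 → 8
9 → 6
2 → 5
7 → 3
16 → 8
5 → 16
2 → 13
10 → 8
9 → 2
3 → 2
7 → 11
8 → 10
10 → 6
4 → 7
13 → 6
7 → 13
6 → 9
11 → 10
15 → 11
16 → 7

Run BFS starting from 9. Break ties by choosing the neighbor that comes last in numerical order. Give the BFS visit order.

9, 15, 8, 6, 3, 2, 1, 14, 11, 10, 12, 4, 13, 7, 5, 16

Visit 9; enqueue 15, 8, 6, 3, 2, 1 → queue [15, 8, 6, 3, 2, 1]
Visit 15; enqueue 14, 11 → queue [8, 6, 3, 2, 1, 14, 11]
Visit 8; enqueue 10 → queue [6, 3, 2, 1, 14, 11, 10]
Visit 6 → queue [3, 2, 1, 14, 11, 10]
Visit 3; enqueue 12, 4 → queue [2, 1, 14, 11, 10, 12, 4]
Visit 2; enqueue 13, 7, 5 → queue [1, 14, 11, 10, 12, 4, 13, 7, 5]
Visit 1 → queue [14, 11, 10, 12, 4, 13, 7, 5]
Visit 14 → queue [11, 10, 12, 4, 13, 7, 5]
Visit 11 → queue [10, 12, 4, 13, 7, 5]
Visit 10 → queue [12, 4, 13, 7, 5]
Visit 12 → queue [4, 13, 7, 5]
Visit 4 → queue [13, 7, 5]
Visit 13 → queue [7, 5]
Visit 7 → queue [5]
Visit 5; enqueue 16 → queue [16]
Visit 16 → queue []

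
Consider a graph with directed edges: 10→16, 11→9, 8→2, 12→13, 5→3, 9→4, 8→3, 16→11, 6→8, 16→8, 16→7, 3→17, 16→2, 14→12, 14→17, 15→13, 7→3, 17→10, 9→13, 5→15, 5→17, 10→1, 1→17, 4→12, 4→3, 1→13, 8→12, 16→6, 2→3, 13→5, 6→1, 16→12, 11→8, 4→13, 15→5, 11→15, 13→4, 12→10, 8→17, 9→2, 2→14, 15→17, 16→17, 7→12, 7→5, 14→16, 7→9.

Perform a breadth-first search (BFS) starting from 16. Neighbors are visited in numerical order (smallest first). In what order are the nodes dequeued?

16 → 2 → 6 → 7 → 8 → 11 → 12 → 17 → 3 → 14 → 1 → 5 → 9 → 15 → 10 → 13 → 4

Visit 16; enqueue 2, 6, 7, 8, 11, 12, 17 → queue [2, 6, 7, 8, 11, 12, 17]
Visit 2; enqueue 3, 14 → queue [6, 7, 8, 11, 12, 17, 3, 14]
Visit 6; enqueue 1 → queue [7, 8, 11, 12, 17, 3, 14, 1]
Visit 7; enqueue 5, 9 → queue [8, 11, 12, 17, 3, 14, 1, 5, 9]
Visit 8 → queue [11, 12, 17, 3, 14, 1, 5, 9]
Visit 11; enqueue 15 → queue [12, 17, 3, 14, 1, 5, 9, 15]
Visit 12; enqueue 10, 13 → queue [17, 3, 14, 1, 5, 9, 15, 10, 13]
Visit 17 → queue [3, 14, 1, 5, 9, 15, 10, 13]
Visit 3 → queue [14, 1, 5, 9, 15, 10, 13]
Visit 14 → queue [1, 5, 9, 15, 10, 13]
Visit 1 → queue [5, 9, 15, 10, 13]
Visit 5 → queue [9, 15, 10, 13]
Visit 9; enqueue 4 → queue [15, 10, 13, 4]
Visit 15 → queue [10, 13, 4]
Visit 10 → queue [13, 4]
Visit 13 → queue [4]
Visit 4 → queue []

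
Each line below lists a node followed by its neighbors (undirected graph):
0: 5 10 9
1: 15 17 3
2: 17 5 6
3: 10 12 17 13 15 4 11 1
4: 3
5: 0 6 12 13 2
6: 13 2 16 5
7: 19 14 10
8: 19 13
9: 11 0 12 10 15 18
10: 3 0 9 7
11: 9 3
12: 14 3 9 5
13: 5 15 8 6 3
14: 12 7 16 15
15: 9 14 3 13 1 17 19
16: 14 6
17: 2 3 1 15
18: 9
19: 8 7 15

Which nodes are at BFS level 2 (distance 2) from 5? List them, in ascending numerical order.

Level 0: 5
Level 1: 0, 2, 6, 12, 13
Level 2: 3, 8, 9, 10, 14, 15, 16, 17
Level 3: 1, 4, 7, 11, 18, 19

3, 8, 9, 10, 14, 15, 16, 17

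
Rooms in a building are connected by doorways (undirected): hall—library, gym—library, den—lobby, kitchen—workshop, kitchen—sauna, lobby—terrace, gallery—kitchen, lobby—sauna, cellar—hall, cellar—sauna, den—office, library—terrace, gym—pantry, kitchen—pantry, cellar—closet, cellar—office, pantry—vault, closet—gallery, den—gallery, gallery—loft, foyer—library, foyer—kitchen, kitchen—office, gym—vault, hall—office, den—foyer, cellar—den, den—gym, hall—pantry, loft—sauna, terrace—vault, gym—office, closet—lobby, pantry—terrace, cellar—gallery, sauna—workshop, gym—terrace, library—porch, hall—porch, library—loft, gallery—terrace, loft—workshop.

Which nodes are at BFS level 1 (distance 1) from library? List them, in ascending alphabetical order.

foyer, gym, hall, loft, porch, terrace

Level 0: library
Level 1: foyer, gym, hall, loft, porch, terrace
Level 2: cellar, den, gallery, kitchen, lobby, office, pantry, sauna, vault, workshop
Level 3: closet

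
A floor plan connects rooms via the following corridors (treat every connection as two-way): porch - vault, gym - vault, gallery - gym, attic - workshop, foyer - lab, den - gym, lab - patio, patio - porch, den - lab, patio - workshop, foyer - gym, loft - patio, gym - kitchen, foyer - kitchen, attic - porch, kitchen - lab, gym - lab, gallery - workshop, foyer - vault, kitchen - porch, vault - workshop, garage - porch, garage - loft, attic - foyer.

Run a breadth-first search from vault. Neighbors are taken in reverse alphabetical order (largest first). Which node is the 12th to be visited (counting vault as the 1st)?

den

Visit vault; enqueue workshop, porch, gym, foyer → queue [workshop, porch, gym, foyer]
Visit workshop; enqueue patio, gallery, attic → queue [porch, gym, foyer, patio, gallery, attic]
Visit porch; enqueue kitchen, garage → queue [gym, foyer, patio, gallery, attic, kitchen, garage]
Visit gym; enqueue lab, den → queue [foyer, patio, gallery, attic, kitchen, garage, lab, den]
Visit foyer → queue [patio, gallery, attic, kitchen, garage, lab, den]
Visit patio; enqueue loft → queue [gallery, attic, kitchen, garage, lab, den, loft]
Visit gallery → queue [attic, kitchen, garage, lab, den, loft]
Visit attic → queue [kitchen, garage, lab, den, loft]
Visit kitchen → queue [garage, lab, den, loft]
Visit garage → queue [lab, den, loft]
Visit lab → queue [den, loft]
Visit den → queue [loft]
Visit loft → queue []

Visit order: vault, workshop, porch, gym, foyer, patio, gallery, attic, kitchen, garage, lab, den, loft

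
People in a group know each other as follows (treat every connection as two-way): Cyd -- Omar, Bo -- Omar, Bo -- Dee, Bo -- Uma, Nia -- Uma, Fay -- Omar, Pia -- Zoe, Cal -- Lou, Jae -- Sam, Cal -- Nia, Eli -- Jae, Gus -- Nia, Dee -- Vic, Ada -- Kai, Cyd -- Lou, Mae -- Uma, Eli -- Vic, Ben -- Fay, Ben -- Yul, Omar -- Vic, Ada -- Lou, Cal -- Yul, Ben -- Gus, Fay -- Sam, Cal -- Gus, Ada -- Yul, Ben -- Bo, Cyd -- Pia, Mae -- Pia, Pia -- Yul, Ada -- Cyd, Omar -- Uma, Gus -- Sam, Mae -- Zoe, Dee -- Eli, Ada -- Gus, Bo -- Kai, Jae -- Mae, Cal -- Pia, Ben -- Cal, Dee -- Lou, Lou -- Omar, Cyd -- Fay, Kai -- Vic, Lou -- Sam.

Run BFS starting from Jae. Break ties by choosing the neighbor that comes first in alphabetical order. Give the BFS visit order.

Visit Jae; enqueue Eli, Mae, Sam → queue [Eli, Mae, Sam]
Visit Eli; enqueue Dee, Vic → queue [Mae, Sam, Dee, Vic]
Visit Mae; enqueue Pia, Uma, Zoe → queue [Sam, Dee, Vic, Pia, Uma, Zoe]
Visit Sam; enqueue Fay, Gus, Lou → queue [Dee, Vic, Pia, Uma, Zoe, Fay, Gus, Lou]
Visit Dee; enqueue Bo → queue [Vic, Pia, Uma, Zoe, Fay, Gus, Lou, Bo]
Visit Vic; enqueue Kai, Omar → queue [Pia, Uma, Zoe, Fay, Gus, Lou, Bo, Kai, Omar]
Visit Pia; enqueue Cal, Cyd, Yul → queue [Uma, Zoe, Fay, Gus, Lou, Bo, Kai, Omar, Cal, Cyd, Yul]
Visit Uma; enqueue Nia → queue [Zoe, Fay, Gus, Lou, Bo, Kai, Omar, Cal, Cyd, Yul, Nia]
Visit Zoe → queue [Fay, Gus, Lou, Bo, Kai, Omar, Cal, Cyd, Yul, Nia]
Visit Fay; enqueue Ben → queue [Gus, Lou, Bo, Kai, Omar, Cal, Cyd, Yul, Nia, Ben]
Visit Gus; enqueue Ada → queue [Lou, Bo, Kai, Omar, Cal, Cyd, Yul, Nia, Ben, Ada]
Visit Lou → queue [Bo, Kai, Omar, Cal, Cyd, Yul, Nia, Ben, Ada]
Visit Bo → queue [Kai, Omar, Cal, Cyd, Yul, Nia, Ben, Ada]
Visit Kai → queue [Omar, Cal, Cyd, Yul, Nia, Ben, Ada]
Visit Omar → queue [Cal, Cyd, Yul, Nia, Ben, Ada]
Visit Cal → queue [Cyd, Yul, Nia, Ben, Ada]
Visit Cyd → queue [Yul, Nia, Ben, Ada]
Visit Yul → queue [Nia, Ben, Ada]
Visit Nia → queue [Ben, Ada]
Visit Ben → queue [Ada]
Visit Ada → queue []

Jae -> Eli -> Mae -> Sam -> Dee -> Vic -> Pia -> Uma -> Zoe -> Fay -> Gus -> Lou -> Bo -> Kai -> Omar -> Cal -> Cyd -> Yul -> Nia -> Ben -> Ada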